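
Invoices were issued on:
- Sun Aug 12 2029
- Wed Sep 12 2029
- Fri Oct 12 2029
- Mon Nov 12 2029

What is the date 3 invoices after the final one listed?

Tue Feb 12 2030

Gaps: 31, 30, 31 days — not constant. Every event is on the 12th of the month.
Pattern: the 12th of each month.
December 2029: Wed Dec 12 2029.
Next: January 2030 → Sat Jan 12 2030.
Next: February 2030 → Tue Feb 12 2030.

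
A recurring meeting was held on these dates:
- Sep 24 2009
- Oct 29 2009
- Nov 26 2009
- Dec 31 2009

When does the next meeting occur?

Every date is a Thursday; gaps 35, 28, 35 days.
Each is the last Thursday of its month (at least one falls on the 29th or later, ruling out '4th Thursday').
Last Thursday of January 2010: Jan 28 2010.

Jan 28 2010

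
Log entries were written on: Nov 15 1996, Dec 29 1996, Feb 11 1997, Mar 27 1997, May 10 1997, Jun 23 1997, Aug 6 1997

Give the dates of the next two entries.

Every event comes 44 days after the last (44, 44, 44, 44, 44, 44).
Aug 6 1997 + 44 days = Sep 19 1997.
Sep 19 1997 + 44 days = Nov 2 1997.

Sep 19 1997, Nov 2 1997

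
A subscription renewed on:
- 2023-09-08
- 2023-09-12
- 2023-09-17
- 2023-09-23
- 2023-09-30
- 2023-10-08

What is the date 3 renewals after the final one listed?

Intervals are 4, 5, 6, 7, 8 days — an arithmetic progression with common difference 1.
Next gap: 9 days. 2023-10-08 + 9 days = 2023-10-17.
Next gap: 10 days. 2023-10-17 + 10 days = 2023-10-27.
Next gap: 11 days. 2023-10-27 + 11 days = 2023-11-07.

2023-11-07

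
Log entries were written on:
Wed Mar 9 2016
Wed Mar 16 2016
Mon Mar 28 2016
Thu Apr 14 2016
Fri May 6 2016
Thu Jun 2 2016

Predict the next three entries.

Mon Jul 4 2016, Wed Aug 10 2016, Wed Sep 21 2016

The spacing grows by 5 each time: 7, 12, 17, 22, 27 days.
Next gap: 32 days. Thu Jun 2 2016 + 32 days = Mon Jul 4 2016.
Next gap: 37 days. Mon Jul 4 2016 + 37 days = Wed Aug 10 2016.
Next gap: 42 days. Wed Aug 10 2016 + 42 days = Wed Sep 21 2016.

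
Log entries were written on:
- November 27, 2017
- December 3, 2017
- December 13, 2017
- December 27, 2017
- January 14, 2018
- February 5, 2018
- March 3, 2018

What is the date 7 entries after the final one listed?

Gaps: 6, 10, 14, 18, 22, 26 days — each gap is 4 larger than the previous one.
Next gap: 30 days. March 3, 2018 + 30 days = April 2, 2018.
Next gap: 34 days. April 2, 2018 + 34 days = May 6, 2018.
Next gap: 38 days. May 6, 2018 + 38 days = June 13, 2018.
Next gap: 42 days. June 13, 2018 + 42 days = July 25, 2018.
Next gap: 46 days. July 25, 2018 + 46 days = September 9, 2018.
Next gap: 50 days. September 9, 2018 + 50 days = October 29, 2018.
Next gap: 54 days. October 29, 2018 + 54 days = December 22, 2018.

December 22, 2018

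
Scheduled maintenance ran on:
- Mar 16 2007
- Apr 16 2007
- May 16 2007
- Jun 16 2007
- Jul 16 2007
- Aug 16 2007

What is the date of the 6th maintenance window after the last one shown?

Feb 16 2008

Gaps: 31, 30, 31, 30, 31 days — not constant. Every event is on the 16th of the month.
Pattern: the 16th of each month.
Next: September 2007 → Sep 16 2007.
October 2007: Oct 16 2007.
Next: November 2007 → Nov 16 2007.
December 2007: Dec 16 2007.
Next: January 2008 → Jan 16 2008.
February 2008: Feb 16 2008.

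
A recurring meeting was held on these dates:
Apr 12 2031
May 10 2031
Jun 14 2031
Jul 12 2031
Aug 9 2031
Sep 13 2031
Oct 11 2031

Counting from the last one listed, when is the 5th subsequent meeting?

Gaps: 28, 35, 28, 28, 35, 28 days — a mix of 28 and 35. Every date is a Saturday.
Each is the 2nd Saturday of its month.
2nd Saturday of November 2031: Nov 8 2031.
December 2031 — 2nd Saturday is Dec 13 2031.
January 2032 — 2nd Saturday is Jan 10 2032.
2nd Saturday of February 2032: Feb 14 2032.
2nd Saturday of March 2032: Mar 13 2032.

Mar 13 2032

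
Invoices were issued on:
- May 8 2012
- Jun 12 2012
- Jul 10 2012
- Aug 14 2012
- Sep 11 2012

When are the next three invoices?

Gaps: 35, 28, 35, 28 days — a mix of 28 and 35. Every date is a Tuesday.
Each is the 2nd Tuesday of its month.
2nd Tuesday of October 2012: Oct 9 2012.
2nd Tuesday of November 2012: Nov 13 2012.
2nd Tuesday of December 2012: Dec 11 2012.

Oct 9 2012, Nov 13 2012, Dec 11 2012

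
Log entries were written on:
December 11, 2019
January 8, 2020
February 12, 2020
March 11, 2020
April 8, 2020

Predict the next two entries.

May 13, 2020; June 10, 2020

Gaps: 28, 35, 28, 28 days — a mix of 28 and 35. Every date is a Wednesday.
Each is the 2nd Wednesday of its month.
2nd Wednesday of May 2020: May 13, 2020.
June 2020 — 2nd Wednesday is June 10, 2020.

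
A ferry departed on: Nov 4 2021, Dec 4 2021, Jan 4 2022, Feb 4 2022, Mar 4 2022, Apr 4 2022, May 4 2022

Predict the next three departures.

Jun 4 2022, Jul 4 2022, Aug 4 2022

Gaps: 30, 31, 31, 28, 31, 30 days — not constant. Every event is on the 4th of the month.
Pattern: the 4th of each month.
June 2022: Jun 4 2022.
Next: July 2022 → Jul 4 2022.
August 2022: Aug 4 2022.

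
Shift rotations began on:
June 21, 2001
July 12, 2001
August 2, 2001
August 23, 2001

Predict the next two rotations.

Every event comes 21 days after the last (21, 21, 21).
August 23, 2001 + 21 days = September 13, 2001.
September 13, 2001 + 21 days = October 4, 2001.

September 13, 2001; October 4, 2001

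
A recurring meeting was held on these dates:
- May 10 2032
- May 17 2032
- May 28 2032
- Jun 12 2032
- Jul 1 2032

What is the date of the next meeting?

Jul 24 2032

Intervals are 7, 11, 15, 19 days — an arithmetic progression with common difference 4.
Next gap: 23 days. Jul 1 2032 + 23 days = Jul 24 2032.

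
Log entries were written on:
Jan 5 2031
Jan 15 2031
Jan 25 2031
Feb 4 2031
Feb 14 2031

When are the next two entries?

Every event comes 10 days after the last (10, 10, 10, 10).
Feb 14 2031 + 10 days = Feb 24 2031.
Feb 24 2031 + 10 days = Mar 6 2031.

Feb 24 2031, Mar 6 2031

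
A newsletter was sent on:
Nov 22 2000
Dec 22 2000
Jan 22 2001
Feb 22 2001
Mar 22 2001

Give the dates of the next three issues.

Each date is the 22nd; the gaps (30, 31, 31, 28) track the month lengths.
The rule is the 22nd of each month.
Next: April 2001 → Apr 22 2001.
Next: May 2001 → May 22 2001.
Next: June 2001 → Jun 22 2001.

Apr 22 2001, May 22 2001, Jun 22 2001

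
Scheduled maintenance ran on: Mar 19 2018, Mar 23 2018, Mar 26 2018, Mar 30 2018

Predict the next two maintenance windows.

The gap pattern 4, 3, 4 repeats every 2 events.
These are the Mondays and Fridays of each week.
Next Monday: Apr 2 2018.
Next Friday: Apr 6 2018.

Apr 2 2018, Apr 6 2018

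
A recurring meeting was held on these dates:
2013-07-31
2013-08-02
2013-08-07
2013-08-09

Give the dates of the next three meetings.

2013-08-14, 2013-08-16, 2013-08-21

The gap pattern 2, 5, 2 repeats every 2 events.
These are the Wednesdays and Fridays of each week.
Next Wednesday: 2013-08-14.
The following Friday is 2013-08-16.
The following Wednesday is 2013-08-21.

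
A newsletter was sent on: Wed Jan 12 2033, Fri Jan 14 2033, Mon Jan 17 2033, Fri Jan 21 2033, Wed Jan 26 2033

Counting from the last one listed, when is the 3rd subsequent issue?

Wed Feb 16 2033

Gaps: 2, 3, 4, 5 days — each gap is 1 larger than the previous one.
Next gap: 6 days. Wed Jan 26 2033 + 6 days = Tue Feb 1 2033.
Next gap: 7 days. Tue Feb 1 2033 + 7 days = Tue Feb 8 2033.
Next gap: 8 days. Tue Feb 8 2033 + 8 days = Wed Feb 16 2033.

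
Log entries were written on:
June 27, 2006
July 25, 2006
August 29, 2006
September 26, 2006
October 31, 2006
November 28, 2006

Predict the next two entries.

All Tuesdays; the gaps (28, 35, 28, 35, 28) vary with month length.
This is the last Tuesday of each month.
December 2006 ends with Tuesday December 26, 2006.
Last Tuesday of January 2007: January 30, 2007.

December 26, 2006; January 30, 2007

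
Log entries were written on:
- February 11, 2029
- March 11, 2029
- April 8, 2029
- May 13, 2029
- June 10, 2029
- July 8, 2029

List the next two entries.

These are Sundays at 28- or 35-day spacing (28, 28, 35, 28, 28).
The pattern: 2nd Sunday of the month.
2nd Sunday of August 2029: August 12, 2029.
2nd Sunday of September 2029: September 9, 2029.

August 12, 2029; September 9, 2029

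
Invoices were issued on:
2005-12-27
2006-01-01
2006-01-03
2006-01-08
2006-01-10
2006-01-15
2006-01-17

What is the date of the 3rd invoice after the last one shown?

Gaps: 5, 2, 5, 2, 5, 2 days — not constant, but cyclic with period 2.
The events fall on every Tuesday and Sunday.
The following Sunday is 2006-01-22.
The following Tuesday is 2006-01-24.
Next Sunday: 2006-01-29.

2006-01-29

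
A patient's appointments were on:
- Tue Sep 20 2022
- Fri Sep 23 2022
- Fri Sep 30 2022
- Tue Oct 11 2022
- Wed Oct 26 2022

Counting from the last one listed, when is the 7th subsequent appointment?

Wed May 31 2023

The spacing grows by 4 each time: 3, 7, 11, 15 days.
Next gap: 19 days. Wed Oct 26 2022 + 19 days = Mon Nov 14 2022.
Next gap: 23 days. Mon Nov 14 2022 + 23 days = Wed Dec 7 2022.
Next gap: 27 days. Wed Dec 7 2022 + 27 days = Tue Jan 3 2023.
Next gap: 31 days. Tue Jan 3 2023 + 31 days = Fri Feb 3 2023.
Next gap: 35 days. Fri Feb 3 2023 + 35 days = Fri Mar 10 2023.
Next gap: 39 days. Fri Mar 10 2023 + 39 days = Tue Apr 18 2023.
Next gap: 43 days. Tue Apr 18 2023 + 43 days = Wed May 31 2023.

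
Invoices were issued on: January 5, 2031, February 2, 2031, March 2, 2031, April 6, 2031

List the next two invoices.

May 4, 2031; June 1, 2031

Gaps: 28, 28, 35 days — a mix of 28 and 35. Every date is a Sunday.
Each is the 1st Sunday of its month.
1st Sunday of May 2031: May 4, 2031.
1st Sunday of June 2031: June 1, 2031.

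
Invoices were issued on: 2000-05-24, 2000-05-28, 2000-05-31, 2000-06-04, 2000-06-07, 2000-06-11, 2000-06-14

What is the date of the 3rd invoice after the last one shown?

Gaps: 4, 3, 4, 3, 4, 3 days — not constant, but cyclic with period 2.
The events fall on every Wednesday and Sunday.
The following Sunday is 2000-06-18.
The following Wednesday is 2000-06-21.
Next Sunday: 2000-06-25.

2000-06-25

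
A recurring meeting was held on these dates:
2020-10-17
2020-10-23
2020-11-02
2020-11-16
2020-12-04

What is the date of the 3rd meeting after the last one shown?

2021-02-20

Gaps: 6, 10, 14, 18 days — each gap is 4 larger than the previous one.
Next gap: 22 days. 2020-12-04 + 22 days = 2020-12-26.
Next gap: 26 days. 2020-12-26 + 26 days = 2021-01-21.
Next gap: 30 days. 2021-01-21 + 30 days = 2021-02-20.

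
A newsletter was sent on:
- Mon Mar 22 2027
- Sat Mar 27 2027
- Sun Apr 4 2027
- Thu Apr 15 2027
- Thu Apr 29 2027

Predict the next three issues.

Gaps: 5, 8, 11, 14 days — each gap is 3 larger than the previous one.
Next gap: 17 days. Thu Apr 29 2027 + 17 days = Sun May 16 2027.
Next gap: 20 days. Sun May 16 2027 + 20 days = Sat Jun 5 2027.
Next gap: 23 days. Sat Jun 5 2027 + 23 days = Mon Jun 28 2027.

Sun May 16 2027, Sat Jun 5 2027, Mon Jun 28 2027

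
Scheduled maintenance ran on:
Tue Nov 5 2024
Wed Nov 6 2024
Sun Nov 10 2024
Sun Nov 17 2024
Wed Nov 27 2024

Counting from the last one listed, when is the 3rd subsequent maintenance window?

Tue Jan 14 2025

The spacing grows by 3 each time: 1, 4, 7, 10 days.
Next gap: 13 days. Wed Nov 27 2024 + 13 days = Tue Dec 10 2024.
Next gap: 16 days. Tue Dec 10 2024 + 16 days = Thu Dec 26 2024.
Next gap: 19 days. Thu Dec 26 2024 + 19 days = Tue Jan 14 2025.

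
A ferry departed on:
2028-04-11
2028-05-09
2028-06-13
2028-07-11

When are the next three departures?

2028-08-08, 2028-09-12, 2028-10-10

These are Tuesdays at 28- or 35-day spacing (28, 35, 28).
The pattern: 2nd Tuesday of the month.
2nd Tuesday of August 2028: 2028-08-08.
September 2028 — 2nd Tuesday is 2028-09-12.
October 2028 — 2nd Tuesday is 2028-10-10.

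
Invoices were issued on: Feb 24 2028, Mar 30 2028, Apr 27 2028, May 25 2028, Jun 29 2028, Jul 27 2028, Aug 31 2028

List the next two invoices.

These are Thursdays with 35, 28, 28, 35, 28, 35-day gaps.
Each is the final Thursday of its month — Mar 30 2028 is past the 28th, so '4th Thursday' doesn't fit.
September 2028 ends with Thursday Sep 28 2028.
Last Thursday of October 2028: Oct 26 2028.

Sep 28 2028, Oct 26 2028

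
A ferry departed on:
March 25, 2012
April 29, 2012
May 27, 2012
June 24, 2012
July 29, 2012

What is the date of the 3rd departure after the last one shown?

October 28, 2012

These are Sundays with 35, 28, 28, 35-day gaps.
Each is the final Sunday of its month — April 29, 2012 is past the 28th, so '4th Sunday' doesn't fit.
August 2012 ends with Sunday August 26, 2012.
September 2012 ends with Sunday September 30, 2012.
October 2012 ends with Sunday October 28, 2012.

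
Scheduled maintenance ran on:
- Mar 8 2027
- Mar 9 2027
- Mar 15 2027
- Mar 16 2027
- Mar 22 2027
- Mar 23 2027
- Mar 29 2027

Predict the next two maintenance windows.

Mar 30 2027, Apr 5 2027

Gaps: 1, 6, 1, 6, 1, 6 days — not constant, but cyclic with period 2.
The events fall on every Monday and Tuesday.
The following Tuesday is Mar 30 2027.
The following Monday is Apr 5 2027.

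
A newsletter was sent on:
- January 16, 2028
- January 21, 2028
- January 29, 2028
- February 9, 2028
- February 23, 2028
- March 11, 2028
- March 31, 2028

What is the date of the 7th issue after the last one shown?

Gaps: 5, 8, 11, 14, 17, 20 days — each gap is 3 larger than the previous one.
Next gap: 23 days. March 31, 2028 + 23 days = April 23, 2028.
Next gap: 26 days. April 23, 2028 + 26 days = May 19, 2028.
Next gap: 29 days. May 19, 2028 + 29 days = June 17, 2028.
Next gap: 32 days. June 17, 2028 + 32 days = July 19, 2028.
Next gap: 35 days. July 19, 2028 + 35 days = August 23, 2028.
Next gap: 38 days. August 23, 2028 + 38 days = September 30, 2028.
Next gap: 41 days. September 30, 2028 + 41 days = November 10, 2028.

November 10, 2028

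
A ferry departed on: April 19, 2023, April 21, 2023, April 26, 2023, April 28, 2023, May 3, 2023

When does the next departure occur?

May 5, 2023

Every event lands on a Wednesday or Friday (gaps cycle 2, 5, 2, 5).
So the schedule is: every Wednesday and Friday.
Next Friday: May 5, 2023.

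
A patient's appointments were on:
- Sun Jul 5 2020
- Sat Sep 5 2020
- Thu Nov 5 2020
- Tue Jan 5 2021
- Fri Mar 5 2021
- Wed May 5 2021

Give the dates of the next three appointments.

The day-of-month is always 5 (62, 61, 61, 59, 61 days between events).
So this recurs on the 5th of every 2 months.
July 2021: Mon Jul 5 2021.
Next: September 2021 → Sun Sep 5 2021.
November 2021: Fri Nov 5 2021.

Mon Jul 5 2021, Sun Sep 5 2021, Fri Nov 5 2021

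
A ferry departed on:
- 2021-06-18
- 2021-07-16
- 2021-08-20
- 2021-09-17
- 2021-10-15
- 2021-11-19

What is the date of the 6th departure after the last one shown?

2022-05-20

All dates are Fridays, 28, 35, 28, 28, 35 days apart.
Specifically, the 3rd Friday of each month.
3rd Friday of December 2021: 2021-12-17.
January 2022 — 3rd Friday is 2022-01-21.
February 2022 — 3rd Friday is 2022-02-18.
3rd Friday of March 2022: 2022-03-18.
April 2022 — 3rd Friday is 2022-04-15.
3rd Friday of May 2022: 2022-05-20.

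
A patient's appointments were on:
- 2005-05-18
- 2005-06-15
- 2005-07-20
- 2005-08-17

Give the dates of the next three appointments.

Gaps: 28, 35, 28 days — a mix of 28 and 35. Every date is a Wednesday.
Each is the 3rd Wednesday of its month.
September 2005 — 3rd Wednesday is 2005-09-21.
3rd Wednesday of October 2005: 2005-10-19.
3rd Wednesday of November 2005: 2005-11-16.

2005-09-21, 2005-10-19, 2005-11-16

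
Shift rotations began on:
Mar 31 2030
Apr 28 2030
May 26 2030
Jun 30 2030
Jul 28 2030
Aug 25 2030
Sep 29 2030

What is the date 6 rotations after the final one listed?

Mar 30 2031

All Sundays; the gaps (28, 28, 35, 28, 28, 35) vary with month length.
This is the last Sunday of each month.
October 2030 ends with Sunday Oct 27 2030.
November 2030 ends with Sunday Nov 24 2030.
Last Sunday of December 2030: Dec 29 2030.
Last Sunday of January 2031: Jan 26 2031.
Last Sunday of February 2031: Feb 23 2031.
Last Sunday of March 2031: Mar 30 2031.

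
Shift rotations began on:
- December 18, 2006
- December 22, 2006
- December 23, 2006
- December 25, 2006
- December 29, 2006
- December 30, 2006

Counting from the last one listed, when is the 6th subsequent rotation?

January 13, 2007

Gaps: 4, 1, 2, 4, 1 days — not constant, but cyclic with period 3.
The events fall on every Monday, Friday and Saturday.
The following Monday is January 1, 2007.
Next Friday: January 5, 2007.
The following Saturday is January 6, 2007.
Next Monday: January 8, 2007.
The following Friday is January 12, 2007.
Next Saturday: January 13, 2007.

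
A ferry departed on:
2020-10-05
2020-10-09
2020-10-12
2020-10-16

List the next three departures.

The gap pattern 4, 3, 4 repeats every 2 events.
These are the Mondays and Fridays of each week.
Next Monday: 2020-10-19.
The following Friday is 2020-10-23.
Next Monday: 2020-10-26.

2020-10-19, 2020-10-23, 2020-10-26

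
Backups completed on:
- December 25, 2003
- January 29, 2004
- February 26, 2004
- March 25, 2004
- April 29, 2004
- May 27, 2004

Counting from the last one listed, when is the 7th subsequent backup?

December 30, 2004

Every date is a Thursday; gaps 35, 28, 28, 35, 28 days.
Each is the last Thursday of its month (at least one falls on the 29th or later, ruling out '4th Thursday').
Last Thursday of June 2004: June 24, 2004.
July 2004 ends with Thursday July 29, 2004.
August 2004 ends with Thursday August 26, 2004.
September 2004 ends with Thursday September 30, 2004.
October 2004 ends with Thursday October 28, 2004.
Last Thursday of November 2004: November 25, 2004.
Last Thursday of December 2004: December 30, 2004.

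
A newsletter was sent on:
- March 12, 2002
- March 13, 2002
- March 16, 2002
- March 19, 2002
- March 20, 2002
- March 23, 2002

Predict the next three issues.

March 26, 2002; March 27, 2002; March 30, 2002

The gap pattern 1, 3, 3, 1, 3 repeats every 3 events.
These are the Tuesdays, Wednesdays and Saturdays of each week.
The following Tuesday is March 26, 2002.
The following Wednesday is March 27, 2002.
Next Saturday: March 30, 2002.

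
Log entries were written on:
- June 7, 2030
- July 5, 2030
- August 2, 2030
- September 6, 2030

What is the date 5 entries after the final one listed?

February 7, 2031

These are Fridays at 28- or 35-day spacing (28, 28, 35).
The pattern: 1st Friday of the month.
1st Friday of October 2030: October 4, 2030.
November 2030 — 1st Friday is November 1, 2030.
1st Friday of December 2030: December 6, 2030.
January 2031 — 1st Friday is January 3, 2031.
February 2031 — 1st Friday is February 7, 2031.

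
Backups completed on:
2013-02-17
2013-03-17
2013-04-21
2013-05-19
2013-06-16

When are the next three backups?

2013-07-21, 2013-08-18, 2013-09-15

Gaps: 28, 35, 28, 28 days — a mix of 28 and 35. Every date is a Sunday.
Each is the 3rd Sunday of its month.
3rd Sunday of July 2013: 2013-07-21.
3rd Sunday of August 2013: 2013-08-18.
3rd Sunday of September 2013: 2013-09-15.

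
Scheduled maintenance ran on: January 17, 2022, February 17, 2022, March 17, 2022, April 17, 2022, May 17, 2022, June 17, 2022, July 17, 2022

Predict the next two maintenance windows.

Each date is the 17th; the gaps (31, 28, 31, 30, 31, 30) track the month lengths.
The rule is the 17th of each month.
August 2022: August 17, 2022.
September 2022: September 17, 2022.

August 17, 2022; September 17, 2022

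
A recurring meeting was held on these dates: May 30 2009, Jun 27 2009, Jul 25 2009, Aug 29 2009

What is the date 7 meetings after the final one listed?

All Saturdays; the gaps (28, 28, 35) vary with month length.
This is the last Saturday of each month.
Last Saturday of September 2009: Sep 26 2009.
October 2009 ends with Saturday Oct 31 2009.
November 2009 ends with Saturday Nov 28 2009.
December 2009 ends with Saturday Dec 26 2009.
Last Saturday of January 2010: Jan 30 2010.
February 2010 ends with Saturday Feb 27 2010.
March 2010 ends with Saturday Mar 27 2010.

Mar 27 2010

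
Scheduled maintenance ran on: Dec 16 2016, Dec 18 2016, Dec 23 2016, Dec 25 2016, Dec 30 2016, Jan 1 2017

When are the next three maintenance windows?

Jan 6 2017, Jan 8 2017, Jan 13 2017

Gaps: 2, 5, 2, 5, 2 days — not constant, but cyclic with period 2.
The events fall on every Friday and Sunday.
Next Friday: Jan 6 2017.
The following Sunday is Jan 8 2017.
Next Friday: Jan 13 2017.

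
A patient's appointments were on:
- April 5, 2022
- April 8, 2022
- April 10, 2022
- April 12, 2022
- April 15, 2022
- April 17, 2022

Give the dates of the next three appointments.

April 19, 2022; April 22, 2022; April 24, 2022

Every event lands on a Tuesday or Friday or Sunday (gaps cycle 3, 2, 2, 3, 2).
So the schedule is: every Tuesday, Friday and Sunday.
Next Tuesday: April 19, 2022.
The following Friday is April 22, 2022.
The following Sunday is April 24, 2022.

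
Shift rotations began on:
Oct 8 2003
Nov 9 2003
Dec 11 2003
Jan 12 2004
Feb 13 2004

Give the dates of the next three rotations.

Mar 16 2004, Apr 17 2004, May 19 2004

Gaps between consecutive events: 32, 32, 32, 32 days — a constant 32-day interval.
Feb 13 2004 + 32 days = Mar 16 2004.
Mar 16 2004 + 32 days = Apr 17 2004.
Apr 17 2004 + 32 days = May 19 2004.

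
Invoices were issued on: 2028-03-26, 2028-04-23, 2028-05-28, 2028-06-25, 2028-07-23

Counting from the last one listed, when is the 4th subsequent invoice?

2028-11-26

All dates are Sundays, 28, 35, 28, 28 days apart.
Specifically, the 4th Sunday of each month.
August 2028 — 4th Sunday is 2028-08-27.
September 2028 — 4th Sunday is 2028-09-24.
October 2028 — 4th Sunday is 2028-10-22.
November 2028 — 4th Sunday is 2028-11-26.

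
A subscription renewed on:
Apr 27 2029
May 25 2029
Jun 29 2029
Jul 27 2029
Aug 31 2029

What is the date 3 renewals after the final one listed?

These are Fridays with 28, 35, 28, 35-day gaps.
Each is the final Friday of its month — Jun 29 2029 is past the 28th, so '4th Friday' doesn't fit.
September 2029 ends with Friday Sep 28 2029.
Last Friday of October 2029: Oct 26 2029.
November 2029 ends with Friday Nov 30 2029.

Nov 30 2029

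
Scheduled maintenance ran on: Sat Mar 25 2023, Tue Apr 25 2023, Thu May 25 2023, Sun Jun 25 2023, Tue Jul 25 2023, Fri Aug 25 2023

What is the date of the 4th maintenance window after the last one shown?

Gaps: 31, 30, 31, 30, 31 days — not constant. Every event is on the 25th of the month.
Pattern: the 25th of each month.
Next: September 2023 → Mon Sep 25 2023.
Next: October 2023 → Wed Oct 25 2023.
Next: November 2023 → Sat Nov 25 2023.
December 2023: Mon Dec 25 2023.

Mon Dec 25 2023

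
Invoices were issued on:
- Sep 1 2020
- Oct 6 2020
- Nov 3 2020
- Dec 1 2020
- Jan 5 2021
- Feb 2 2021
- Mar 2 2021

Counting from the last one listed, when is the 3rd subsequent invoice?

These are Tuesdays at 28- or 35-day spacing (35, 28, 28, 35, 28, 28).
The pattern: 1st Tuesday of the month.
April 2021 — 1st Tuesday is Apr 6 2021.
1st Tuesday of May 2021: May 4 2021.
June 2021 — 1st Tuesday is Jun 1 2021.

Jun 1 2021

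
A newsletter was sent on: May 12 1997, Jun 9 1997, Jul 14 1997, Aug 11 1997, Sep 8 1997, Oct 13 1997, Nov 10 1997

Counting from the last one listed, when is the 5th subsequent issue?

All dates are Mondays, 28, 35, 28, 28, 35, 28 days apart.
Specifically, the 2nd Monday of each month.
December 1997 — 2nd Monday is Dec 8 1997.
2nd Monday of January 1998: Jan 12 1998.
2nd Monday of February 1998: Feb 9 1998.
2nd Monday of March 1998: Mar 9 1998.
April 1998 — 2nd Monday is Apr 13 1998.

Apr 13 1998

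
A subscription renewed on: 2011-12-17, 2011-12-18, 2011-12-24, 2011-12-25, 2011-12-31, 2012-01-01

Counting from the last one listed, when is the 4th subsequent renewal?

2012-01-15

Every event lands on a Saturday or Sunday (gaps cycle 1, 6, 1, 6, 1).
So the schedule is: every Saturday and Sunday.
Next Saturday: 2012-01-07.
Next Sunday: 2012-01-08.
The following Saturday is 2012-01-14.
Next Sunday: 2012-01-15.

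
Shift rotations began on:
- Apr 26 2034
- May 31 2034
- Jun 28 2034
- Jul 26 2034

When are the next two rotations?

Aug 30 2034, Sep 27 2034

These are Wednesdays with 35, 28, 28-day gaps.
Each is the final Wednesday of its month — May 31 2034 is past the 28th, so '4th Wednesday' doesn't fit.
August 2034 ends with Wednesday Aug 30 2034.
September 2034 ends with Wednesday Sep 27 2034.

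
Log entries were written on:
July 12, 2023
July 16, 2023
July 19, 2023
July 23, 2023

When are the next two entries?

Gaps: 4, 3, 4 days — not constant, but cyclic with period 2.
The events fall on every Wednesday and Sunday.
Next Wednesday: July 26, 2023.
Next Sunday: July 30, 2023.

July 26, 2023; July 30, 2023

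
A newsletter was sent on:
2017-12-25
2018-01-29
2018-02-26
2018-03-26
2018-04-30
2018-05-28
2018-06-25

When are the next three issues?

2018-07-30, 2018-08-27, 2018-09-24

All Mondays; the gaps (35, 28, 28, 35, 28, 28) vary with month length.
This is the last Monday of each month.
July 2018 ends with Monday 2018-07-30.
Last Monday of August 2018: 2018-08-27.
Last Monday of September 2018: 2018-09-24.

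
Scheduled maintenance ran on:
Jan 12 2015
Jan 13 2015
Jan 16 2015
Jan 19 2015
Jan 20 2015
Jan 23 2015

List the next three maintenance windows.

Jan 26 2015, Jan 27 2015, Jan 30 2015

The gap pattern 1, 3, 3, 1, 3 repeats every 3 events.
These are the Mondays, Tuesdays and Fridays of each week.
Next Monday: Jan 26 2015.
The following Tuesday is Jan 27 2015.
The following Friday is Jan 30 2015.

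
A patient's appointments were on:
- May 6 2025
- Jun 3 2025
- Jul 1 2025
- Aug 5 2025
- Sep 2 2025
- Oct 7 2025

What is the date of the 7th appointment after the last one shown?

May 5 2026

All dates are Tuesdays, 28, 28, 35, 28, 35 days apart.
Specifically, the 1st Tuesday of each month.
November 2025 — 1st Tuesday is Nov 4 2025.
1st Tuesday of December 2025: Dec 2 2025.
January 2026 — 1st Tuesday is Jan 6 2026.
1st Tuesday of February 2026: Feb 3 2026.
March 2026 — 1st Tuesday is Mar 3 2026.
1st Tuesday of April 2026: Apr 7 2026.
May 2026 — 1st Tuesday is May 5 2026.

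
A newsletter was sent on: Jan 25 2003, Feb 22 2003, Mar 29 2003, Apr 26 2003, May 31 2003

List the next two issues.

All Saturdays; the gaps (28, 35, 28, 35) vary with month length.
This is the last Saturday of each month.
June 2003 ends with Saturday Jun 28 2003.
July 2003 ends with Saturday Jul 26 2003.

Jun 28 2003, Jul 26 2003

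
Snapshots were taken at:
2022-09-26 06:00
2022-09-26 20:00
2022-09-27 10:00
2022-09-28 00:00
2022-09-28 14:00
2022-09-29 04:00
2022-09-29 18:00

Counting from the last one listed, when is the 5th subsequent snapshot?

2022-10-02 16:00

The interval is a steady 14 hours (14, 14, 14, 14, 14, 14).
2022-09-29 18:00 + 14 h = 2022-09-30 08:00.
2022-09-30 08:00 + 14 h = 2022-09-30 22:00.
2022-09-30 22:00 + 14 h = 2022-10-01 12:00.
2022-10-01 12:00 + 14 h = 2022-10-02 02:00.
2022-10-02 02:00 + 14 h = 2022-10-02 16:00.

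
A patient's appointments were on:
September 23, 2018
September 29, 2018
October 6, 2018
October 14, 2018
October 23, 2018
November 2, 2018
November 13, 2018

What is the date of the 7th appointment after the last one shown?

February 26, 2019

Intervals are 6, 7, 8, 9, 10, 11 days — an arithmetic progression with common difference 1.
Next gap: 12 days. November 13, 2018 + 12 days = November 25, 2018.
Next gap: 13 days. November 25, 2018 + 13 days = December 8, 2018.
Next gap: 14 days. December 8, 2018 + 14 days = December 22, 2018.
Next gap: 15 days. December 22, 2018 + 15 days = January 6, 2019.
Next gap: 16 days. January 6, 2019 + 16 days = January 22, 2019.
Next gap: 17 days. January 22, 2019 + 17 days = February 8, 2019.
Next gap: 18 days. February 8, 2019 + 18 days = February 26, 2019.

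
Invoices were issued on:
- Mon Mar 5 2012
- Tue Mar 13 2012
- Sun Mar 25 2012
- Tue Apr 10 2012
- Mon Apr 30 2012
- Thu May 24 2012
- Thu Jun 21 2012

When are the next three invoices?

Mon Jul 23 2012, Tue Aug 28 2012, Sun Oct 7 2012

Gaps: 8, 12, 16, 20, 24, 28 days — each gap is 4 larger than the previous one.
Next gap: 32 days. Thu Jun 21 2012 + 32 days = Mon Jul 23 2012.
Next gap: 36 days. Mon Jul 23 2012 + 36 days = Tue Aug 28 2012.
Next gap: 40 days. Tue Aug 28 2012 + 40 days = Sun Oct 7 2012.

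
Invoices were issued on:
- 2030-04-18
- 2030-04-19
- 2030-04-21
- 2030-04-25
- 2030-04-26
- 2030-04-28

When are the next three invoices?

2030-05-02, 2030-05-03, 2030-05-05

The gap pattern 1, 2, 4, 1, 2 repeats every 3 events.
These are the Thursdays, Fridays and Sundays of each week.
Next Thursday: 2030-05-02.
Next Friday: 2030-05-03.
The following Sunday is 2030-05-05.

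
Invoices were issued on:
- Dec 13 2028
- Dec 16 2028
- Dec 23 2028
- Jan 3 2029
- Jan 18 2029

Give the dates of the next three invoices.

The spacing grows by 4 each time: 3, 7, 11, 15 days.
Next gap: 19 days. Jan 18 2029 + 19 days = Feb 6 2029.
Next gap: 23 days. Feb 6 2029 + 23 days = Mar 1 2029.
Next gap: 27 days. Mar 1 2029 + 27 days = Mar 28 2029.

Feb 6 2029, Mar 1 2029, Mar 28 2029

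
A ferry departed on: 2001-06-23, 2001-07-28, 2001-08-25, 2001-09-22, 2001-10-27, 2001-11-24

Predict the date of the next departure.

All dates are Saturdays, 35, 28, 28, 35, 28 days apart.
Specifically, the 4th Saturday of each month.
December 2001 — 4th Saturday is 2001-12-22.

2001-12-22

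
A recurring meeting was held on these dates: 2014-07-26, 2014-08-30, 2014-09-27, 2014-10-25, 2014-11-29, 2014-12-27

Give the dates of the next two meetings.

2015-01-31, 2015-02-28

All Saturdays; the gaps (35, 28, 28, 35, 28) vary with month length.
This is the last Saturday of each month.
January 2015 ends with Saturday 2015-01-31.
Last Saturday of February 2015: 2015-02-28.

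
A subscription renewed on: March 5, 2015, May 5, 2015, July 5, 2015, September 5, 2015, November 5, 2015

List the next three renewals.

January 5, 2016; March 5, 2016; May 5, 2016

Each date is the 5th; the gaps (61, 61, 62, 61) track the month lengths.
The rule is the 5th of every 2 months.
Next: January 2016 → January 5, 2016.
Next: March 2016 → March 5, 2016.
Next: May 2016 → May 5, 2016.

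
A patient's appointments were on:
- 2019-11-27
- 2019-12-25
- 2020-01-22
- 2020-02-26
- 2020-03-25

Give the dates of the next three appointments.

2020-04-22, 2020-05-27, 2020-06-24

All dates are Wednesdays, 28, 28, 35, 28 days apart.
Specifically, the 4th Wednesday of each month.
4th Wednesday of April 2020: 2020-04-22.
4th Wednesday of May 2020: 2020-05-27.
4th Wednesday of June 2020: 2020-06-24.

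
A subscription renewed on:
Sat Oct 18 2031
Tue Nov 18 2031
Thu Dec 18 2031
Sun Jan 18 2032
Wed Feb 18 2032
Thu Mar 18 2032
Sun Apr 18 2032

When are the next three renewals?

Gaps: 31, 30, 31, 31, 29, 31 days — not constant. Every event is on the 18th of the month.
Pattern: the 18th of each month.
May 2032: Tue May 18 2032.
Next: June 2032 → Fri Jun 18 2032.
July 2032: Sun Jul 18 2032.

Tue May 18 2032, Fri Jun 18 2032, Sun Jul 18 2032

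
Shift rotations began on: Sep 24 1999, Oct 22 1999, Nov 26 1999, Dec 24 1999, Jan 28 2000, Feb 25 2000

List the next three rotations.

Mar 24 2000, Apr 28 2000, May 26 2000

All dates are Fridays, 28, 35, 28, 35, 28 days apart.
Specifically, the 4th Friday of each month.
March 2000 — 4th Friday is Mar 24 2000.
4th Friday of April 2000: Apr 28 2000.
May 2000 — 4th Friday is May 26 2000.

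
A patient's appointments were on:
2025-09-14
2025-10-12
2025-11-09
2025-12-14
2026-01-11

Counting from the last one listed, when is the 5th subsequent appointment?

These are Sundays at 28- or 35-day spacing (28, 28, 35, 28).
The pattern: 2nd Sunday of the month.
February 2026 — 2nd Sunday is 2026-02-08.
2nd Sunday of March 2026: 2026-03-08.
2nd Sunday of April 2026: 2026-04-12.
2nd Sunday of May 2026: 2026-05-10.
June 2026 — 2nd Sunday is 2026-06-14.

2026-06-14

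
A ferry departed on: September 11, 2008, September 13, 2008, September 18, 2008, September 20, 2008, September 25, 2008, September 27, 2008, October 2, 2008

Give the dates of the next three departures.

Gaps: 2, 5, 2, 5, 2, 5 days — not constant, but cyclic with period 2.
The events fall on every Thursday and Saturday.
Next Saturday: October 4, 2008.
The following Thursday is October 9, 2008.
The following Saturday is October 11, 2008.

October 4, 2008; October 9, 2008; October 11, 2008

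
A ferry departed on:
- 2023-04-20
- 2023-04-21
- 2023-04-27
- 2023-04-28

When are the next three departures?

Gaps: 1, 6, 1 days — not constant, but cyclic with period 2.
The events fall on every Thursday and Friday.
The following Thursday is 2023-05-04.
The following Friday is 2023-05-05.
Next Thursday: 2023-05-11.

2023-05-04, 2023-05-05, 2023-05-11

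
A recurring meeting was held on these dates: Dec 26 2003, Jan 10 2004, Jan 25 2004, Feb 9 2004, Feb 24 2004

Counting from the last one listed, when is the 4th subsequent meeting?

Apr 24 2004

The spacing is 15, 15, 15, 15 days — always 15 days.
Feb 24 2004 + 15 days = Mar 10 2004.
Mar 10 2004 + 15 days = Mar 25 2004.
Mar 25 2004 + 15 days = Apr 9 2004.
Apr 9 2004 + 15 days = Apr 24 2004.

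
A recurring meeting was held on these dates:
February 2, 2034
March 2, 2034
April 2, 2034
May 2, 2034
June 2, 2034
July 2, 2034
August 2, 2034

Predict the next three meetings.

September 2, 2034; October 2, 2034; November 2, 2034

Gaps: 28, 31, 30, 31, 30, 31 days — not constant. Every event is on the 2nd of the month.
Pattern: the 2nd of each month.
Next: September 2034 → September 2, 2034.
Next: October 2034 → October 2, 2034.
Next: November 2034 → November 2, 2034.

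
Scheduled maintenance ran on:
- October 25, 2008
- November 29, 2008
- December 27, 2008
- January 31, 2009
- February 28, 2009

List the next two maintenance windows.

March 28, 2009; April 25, 2009

These are Saturdays with 35, 28, 35, 28-day gaps.
Each is the final Saturday of its month — November 29, 2008 is past the 28th, so '4th Saturday' doesn't fit.
Last Saturday of March 2009: March 28, 2009.
Last Saturday of April 2009: April 25, 2009.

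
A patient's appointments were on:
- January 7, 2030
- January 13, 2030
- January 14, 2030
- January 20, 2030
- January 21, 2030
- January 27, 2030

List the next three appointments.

The gap pattern 6, 1, 6, 1, 6 repeats every 2 events.
These are the Mondays and Sundays of each week.
The following Monday is January 28, 2030.
Next Sunday: February 3, 2030.
Next Monday: February 4, 2030.

January 28, 2030; February 3, 2030; February 4, 2030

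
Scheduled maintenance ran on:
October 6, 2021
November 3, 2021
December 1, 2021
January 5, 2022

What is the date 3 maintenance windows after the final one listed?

Gaps: 28, 28, 35 days — a mix of 28 and 35. Every date is a Wednesday.
Each is the 1st Wednesday of its month.
February 2022 — 1st Wednesday is February 2, 2022.
March 2022 — 1st Wednesday is March 2, 2022.
April 2022 — 1st Wednesday is April 6, 2022.

April 6, 2022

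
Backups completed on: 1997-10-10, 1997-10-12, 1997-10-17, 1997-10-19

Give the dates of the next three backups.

Gaps: 2, 5, 2 days — not constant, but cyclic with period 2.
The events fall on every Friday and Sunday.
The following Friday is 1997-10-24.
The following Sunday is 1997-10-26.
The following Friday is 1997-10-31.

1997-10-24, 1997-10-26, 1997-10-31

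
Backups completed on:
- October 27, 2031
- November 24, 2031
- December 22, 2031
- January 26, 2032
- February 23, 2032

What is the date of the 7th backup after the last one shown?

September 27, 2032

Gaps: 28, 28, 35, 28 days — a mix of 28 and 35. Every date is a Monday.
Each is the 4th Monday of its month.
March 2032 — 4th Monday is March 22, 2032.
April 2032 — 4th Monday is April 26, 2032.
4th Monday of May 2032: May 24, 2032.
4th Monday of June 2032: June 28, 2032.
4th Monday of July 2032: July 26, 2032.
4th Monday of August 2032: August 23, 2032.
4th Monday of September 2032: September 27, 2032.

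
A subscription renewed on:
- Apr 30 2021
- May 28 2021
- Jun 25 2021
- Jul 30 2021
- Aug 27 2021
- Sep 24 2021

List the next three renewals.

These are Fridays with 28, 28, 35, 28, 28-day gaps.
Each is the final Friday of its month — Apr 30 2021 is past the 28th, so '4th Friday' doesn't fit.
Last Friday of October 2021: Oct 29 2021.
November 2021 ends with Friday Nov 26 2021.
December 2021 ends with Friday Dec 31 2021.

Oct 29 2021, Nov 26 2021, Dec 31 2021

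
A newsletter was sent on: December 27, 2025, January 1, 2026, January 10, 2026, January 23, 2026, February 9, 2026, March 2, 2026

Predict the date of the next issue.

Intervals are 5, 9, 13, 17, 21 days — an arithmetic progression with common difference 4.
Next gap: 25 days. March 2, 2026 + 25 days = March 27, 2026.

March 27, 2026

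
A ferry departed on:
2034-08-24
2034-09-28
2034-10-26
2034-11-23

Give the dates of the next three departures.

2034-12-28, 2035-01-25, 2035-02-22

Gaps: 35, 28, 28 days — a mix of 28 and 35. Every date is a Thursday.
Each is the 4th Thursday of its month.
4th Thursday of December 2034: 2034-12-28.
January 2035 — 4th Thursday is 2035-01-25.
4th Thursday of February 2035: 2035-02-22.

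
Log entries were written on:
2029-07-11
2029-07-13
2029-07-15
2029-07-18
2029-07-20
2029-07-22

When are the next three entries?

2029-07-25, 2029-07-27, 2029-07-29

Every event lands on a Wednesday or Friday or Sunday (gaps cycle 2, 2, 3, 2, 2).
So the schedule is: every Wednesday, Friday and Sunday.
Next Wednesday: 2029-07-25.
The following Friday is 2029-07-27.
The following Sunday is 2029-07-29.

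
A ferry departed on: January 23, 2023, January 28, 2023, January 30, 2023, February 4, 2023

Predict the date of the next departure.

Every event lands on a Monday or Saturday (gaps cycle 5, 2, 5).
So the schedule is: every Monday and Saturday.
Next Monday: February 6, 2023.

February 6, 2023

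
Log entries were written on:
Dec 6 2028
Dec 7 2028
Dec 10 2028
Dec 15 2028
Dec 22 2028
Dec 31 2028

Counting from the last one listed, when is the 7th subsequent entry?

Apr 29 2029

Gaps: 1, 3, 5, 7, 9 days — each gap is 2 larger than the previous one.
Next gap: 11 days. Dec 31 2028 + 11 days = Jan 11 2029.
Next gap: 13 days. Jan 11 2029 + 13 days = Jan 24 2029.
Next gap: 15 days. Jan 24 2029 + 15 days = Feb 8 2029.
Next gap: 17 days. Feb 8 2029 + 17 days = Feb 25 2029.
Next gap: 19 days. Feb 25 2029 + 19 days = Mar 16 2029.
Next gap: 21 days. Mar 16 2029 + 21 days = Apr 6 2029.
Next gap: 23 days. Apr 6 2029 + 23 days = Apr 29 2029.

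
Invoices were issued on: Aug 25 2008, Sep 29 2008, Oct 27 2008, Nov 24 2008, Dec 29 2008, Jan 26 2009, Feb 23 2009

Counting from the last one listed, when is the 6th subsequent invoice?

These are Mondays with 35, 28, 28, 35, 28, 28-day gaps.
Each is the final Monday of its month — Sep 29 2008 is past the 28th, so '4th Monday' doesn't fit.
March 2009 ends with Monday Mar 30 2009.
April 2009 ends with Monday Apr 27 2009.
Last Monday of May 2009: May 25 2009.
Last Monday of June 2009: Jun 29 2009.
July 2009 ends with Monday Jul 27 2009.
August 2009 ends with Monday Aug 31 2009.

Aug 31 2009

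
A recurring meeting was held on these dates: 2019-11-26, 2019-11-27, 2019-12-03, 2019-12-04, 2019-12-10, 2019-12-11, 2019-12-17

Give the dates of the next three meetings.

Gaps: 1, 6, 1, 6, 1, 6 days — not constant, but cyclic with period 2.
The events fall on every Tuesday and Wednesday.
Next Wednesday: 2019-12-18.
Next Tuesday: 2019-12-24.
The following Wednesday is 2019-12-25.

2019-12-18, 2019-12-24, 2019-12-25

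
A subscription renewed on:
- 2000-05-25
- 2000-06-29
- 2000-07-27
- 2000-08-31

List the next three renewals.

These are Thursdays with 35, 28, 35-day gaps.
Each is the final Thursday of its month — 2000-06-29 is past the 28th, so '4th Thursday' doesn't fit.
September 2000 ends with Thursday 2000-09-28.
Last Thursday of October 2000: 2000-10-26.
Last Thursday of November 2000: 2000-11-30.

2000-09-28, 2000-10-26, 2000-11-30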